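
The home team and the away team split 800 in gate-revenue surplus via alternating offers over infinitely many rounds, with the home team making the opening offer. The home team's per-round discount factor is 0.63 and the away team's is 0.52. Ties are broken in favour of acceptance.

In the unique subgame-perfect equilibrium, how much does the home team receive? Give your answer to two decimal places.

571.09

Let x be the home team's share when the home team proposes and y be the away team's share when the away team proposes.
The away team accepts iff offered ≥ 0.52·y, so x = 800 − 0.52y. Symmetrically y = 800 − 0.63x.
Substituting: x = 800 − 0.52(800 − 0.63x), giving x(1 − 0.63·0.52) = 800(1 − 0.52).
So x = 800 × 0.48 / 0.6724 ≈ 571.0886, and the away team receives 800 − x ≈ 228.9114.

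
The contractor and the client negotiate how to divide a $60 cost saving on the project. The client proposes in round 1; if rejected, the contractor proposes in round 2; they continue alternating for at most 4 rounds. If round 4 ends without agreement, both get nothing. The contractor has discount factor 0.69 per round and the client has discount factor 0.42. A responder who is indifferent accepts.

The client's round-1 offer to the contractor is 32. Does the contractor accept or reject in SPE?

Reject

Work out the contractor's continuation value if the offer is rejected.
Round 4 (the contractor proposes): rejection yields 0 for the client; the contractor offers 0 and keeps 60.
Round 3 (the client proposes): the contractor can get 60 next round, worth 0.69 × 60 = 41.4 now, so the client offers 41.4, keeping 18.6.
Round 2 (the contractor proposes): the client can get 18.6 next round, worth 0.42 × 18.6 = 7.812 now, so the contractor offers 7.812, keeping 52.188.
So by rejecting in round 1, the contractor gets 52.188 next round, worth 0.69 × 52.188 = 36.00972 now.
Offer 32 < 36.00972, so the contractor rejects.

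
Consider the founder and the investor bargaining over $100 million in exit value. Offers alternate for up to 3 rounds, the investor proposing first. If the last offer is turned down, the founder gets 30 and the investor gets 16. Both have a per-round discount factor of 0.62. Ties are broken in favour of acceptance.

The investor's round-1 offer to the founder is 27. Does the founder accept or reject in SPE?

Round 3 (the investor proposes): the founder gets 30 if talks fail, so the investor offers 30 and keeps 70.
Round 2 (the founder proposes): the investor can get 70 next round, worth 0.62 × 70 = 43.4 now; the founder offers that and keeps 56.6.
So by rejecting in round 1, the founder gets 56.6 next round, worth 0.62 × 56.6 = 35.092 now.
Offer 27 < 35.092, so the founder rejects.

Reject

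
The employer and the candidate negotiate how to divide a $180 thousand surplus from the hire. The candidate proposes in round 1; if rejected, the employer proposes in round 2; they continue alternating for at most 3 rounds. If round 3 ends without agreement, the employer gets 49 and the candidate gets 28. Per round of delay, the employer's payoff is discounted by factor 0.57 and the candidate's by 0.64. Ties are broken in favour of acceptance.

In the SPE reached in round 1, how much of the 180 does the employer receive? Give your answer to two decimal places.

54.81

Round 3 (the candidate proposes): the employer gets 49 if talks fail, so the candidate offers 49 and keeps 131.
Round 2 (the employer proposes): the candidate can get 131 next round, worth 0.64 × 131 = 83.84 now; the employer offers that and keeps 96.16.
Round 1 (the candidate proposes): the employer can get 96.16 next round, worth 0.57 × 96.16 = 54.8112 now, so the candidate offers 54.8112, keeping 125.1888.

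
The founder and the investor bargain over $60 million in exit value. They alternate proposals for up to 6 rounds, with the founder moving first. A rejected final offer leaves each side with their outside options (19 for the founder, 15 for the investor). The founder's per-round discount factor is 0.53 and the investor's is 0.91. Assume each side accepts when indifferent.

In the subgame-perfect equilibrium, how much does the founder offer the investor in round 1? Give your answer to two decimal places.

Round 6 (the investor proposes): the founder gets 19 if talks fail, so the investor offers 19 and keeps 41.
Round 5 (the founder proposes): the investor can get 41 next round, worth 0.91 × 41 = 37.31 now; the founder offers that and keeps 22.69.
Round 4 (the investor proposes): the founder can get 22.69 next round, worth 0.53 × 22.69 = 12.0257 now. The investor offers 12.0257 and keeps 60 − 12.0257 = 47.9743.
Round 3 (the founder proposes): the investor can get 47.9743 next round, worth 0.91 × 47.9743 = 43.656613 now. The founder offers 43.656613 and keeps 60 − 43.656613 = 16.343387.
Round 2 (the investor proposes): the founder can get 16.343387 next round, worth 0.53 × 16.343387 = 8.66199511 now, so the investor offers 8.66199511, keeping 51.33800489.
Round 1 (the founder proposes): the investor can get 51.33800489 next round, worth 0.91 × 51.33800489 = 46.7175844499 now. The founder offers 46.7175844499 and keeps 60 − 46.7175844499 = 13.2824155501.

46.72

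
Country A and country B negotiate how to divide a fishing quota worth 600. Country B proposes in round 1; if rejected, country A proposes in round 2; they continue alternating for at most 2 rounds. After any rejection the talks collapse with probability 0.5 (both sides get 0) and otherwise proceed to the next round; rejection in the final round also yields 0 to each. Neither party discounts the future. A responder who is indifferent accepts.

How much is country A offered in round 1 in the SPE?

300

Round 2 (country A proposes): country B will accept anything ≥ 0, so country A offers 0 and keeps 600.
Round 1 (country B proposes): rejecting gives country A an expected 0.5 × 600 = 300. Country B offers 300 and keeps 600 − 300 = 300.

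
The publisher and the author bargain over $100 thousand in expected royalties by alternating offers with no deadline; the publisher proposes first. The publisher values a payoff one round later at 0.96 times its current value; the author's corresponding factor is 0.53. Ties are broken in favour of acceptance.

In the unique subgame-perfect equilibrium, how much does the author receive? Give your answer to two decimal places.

When the publisher proposes, the author accepts any offer worth at least 0.53 times what the author would get by proposing next round; and vice versa.
This gives x = 100 − 0.53y and y = 100 − 0.96x, where x and y are each side's share when it proposes.
Hence (1 − 0.53·0.96)x = 100(1 − 0.53), i.e. 0.4912·x = 47.
x ≈ 95.6840; the author's share is 100 − x ≈ 4.3160.

4.32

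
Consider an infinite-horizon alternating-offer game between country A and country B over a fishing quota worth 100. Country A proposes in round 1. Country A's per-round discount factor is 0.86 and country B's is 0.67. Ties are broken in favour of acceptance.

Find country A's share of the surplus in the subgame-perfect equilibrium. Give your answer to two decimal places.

77.87

When country A proposes, country B accepts any offer worth at least 0.67 times what country B would get by proposing next round; and vice versa.
This gives x = 100 − 0.67y and y = 100 − 0.86x, where x and y are each side's share when it proposes.
Hence (1 − 0.67·0.86)x = 100(1 − 0.67), i.e. 0.4238·x = 33.
x ≈ 77.8669; country B's share is 100 − x ≈ 22.1331.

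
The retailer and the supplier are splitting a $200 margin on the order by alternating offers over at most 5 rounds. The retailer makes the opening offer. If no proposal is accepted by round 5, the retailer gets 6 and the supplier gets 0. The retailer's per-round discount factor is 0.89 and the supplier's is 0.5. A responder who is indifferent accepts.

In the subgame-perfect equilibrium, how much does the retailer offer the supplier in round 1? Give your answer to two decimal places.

15.90

By backward induction:
Round 5 (the retailer proposes): rejection yields 0 for the supplier; the retailer offers 0 and keeps 200.
Round 4 (the supplier proposes): the retailer can get 200 next round, worth 0.89 × 200 = 178 now. The supplier offers 178 and keeps 200 − 178 = 22.
Round 3 (the retailer proposes): the supplier can get 22 next round, worth 0.5 × 22 = 11 now, so the retailer offers 11, keeping 189.
Round 2 (the supplier proposes): the retailer can get 189 next round, worth 0.89 × 189 = 168.21 now. The supplier offers 168.21 and keeps 200 − 168.21 = 31.79.
Round 1 (the retailer proposes): the supplier can get 31.79 next round, worth 0.5 × 31.79 = 15.895 now. The retailer offers 15.895 and keeps 200 − 15.895 = 184.105.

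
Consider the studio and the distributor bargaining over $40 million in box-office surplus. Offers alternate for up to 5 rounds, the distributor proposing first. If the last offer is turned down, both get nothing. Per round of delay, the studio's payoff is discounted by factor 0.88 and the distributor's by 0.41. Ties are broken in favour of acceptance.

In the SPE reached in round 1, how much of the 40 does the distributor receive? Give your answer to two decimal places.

Round 5 (the distributor proposes): the studio will accept anything ≥ 0, so the distributor offers 0 and keeps 40.
Round 4 (the studio proposes): the distributor can get 40 next round, worth 0.41 × 40 = 16.4 now. The studio offers 16.4 and keeps 40 − 16.4 = 23.6.
Round 3 (the distributor proposes): the studio can get 23.6 next round, worth 0.88 × 23.6 = 20.768 now. The distributor offers 20.768 and keeps 40 − 20.768 = 19.232.
Round 2 (the studio proposes): the distributor can get 19.232 next round, worth 0.41 × 19.232 = 7.88512 now, so the studio offers 7.88512, keeping 32.11488.
Round 1 (the distributor proposes): the studio can get 32.11488 next round, worth 0.88 × 32.11488 = 28.2610944 now. The distributor offers 28.2610944 and keeps 40 − 28.2610944 = 11.7389056.

11.74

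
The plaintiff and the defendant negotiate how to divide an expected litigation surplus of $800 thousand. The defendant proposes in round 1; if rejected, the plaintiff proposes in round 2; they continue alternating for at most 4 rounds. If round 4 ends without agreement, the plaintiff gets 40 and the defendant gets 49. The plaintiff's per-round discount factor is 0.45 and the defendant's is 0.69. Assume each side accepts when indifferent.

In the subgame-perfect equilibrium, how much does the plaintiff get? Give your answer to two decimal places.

216.53

Round 4 (the plaintiff proposes): the defendant gets 49 if talks fail, so the plaintiff offers 49 and keeps 751.
Round 3 (the defendant proposes): the plaintiff can get 751 next round, worth 0.45 × 751 = 337.95 now; the defendant offers that and keeps 462.05.
Round 2 (the plaintiff proposes): the defendant can get 462.05 next round, worth 0.69 × 462.05 = 318.8145 now. The plaintiff offers 318.8145 and keeps 800 − 318.8145 = 481.1855.
Round 1 (the defendant proposes): the plaintiff can get 481.1855 next round, worth 0.45 × 481.1855 = 216.533475 now; the defendant offers that and keeps 583.466525.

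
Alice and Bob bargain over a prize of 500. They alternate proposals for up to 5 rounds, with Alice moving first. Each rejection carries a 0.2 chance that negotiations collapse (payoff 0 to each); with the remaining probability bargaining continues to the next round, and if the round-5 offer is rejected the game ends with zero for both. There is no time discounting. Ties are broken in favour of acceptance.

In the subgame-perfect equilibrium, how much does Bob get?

131.2

By backward induction:
Round 5 (Alice proposes): Bob will accept anything ≥ 0, so Alice offers 0 and keeps 500.
Round 4 (Bob proposes): rejecting gives Alice an expected 0.8 × 500 = 400; Bob offers that and keeps 100.
Round 3 (Alice proposes): rejecting gives Bob an expected 0.8 × 100 = 80; Alice offers that and keeps 420.
Round 2 (Bob proposes): rejecting gives Alice an expected 0.8 × 420 = 336. Bob offers 336 and keeps 500 − 336 = 164.
Round 1 (Alice proposes): rejecting gives Bob an expected 0.8 × 164 = 131.2, so Alice offers 131.2, keeping 368.8.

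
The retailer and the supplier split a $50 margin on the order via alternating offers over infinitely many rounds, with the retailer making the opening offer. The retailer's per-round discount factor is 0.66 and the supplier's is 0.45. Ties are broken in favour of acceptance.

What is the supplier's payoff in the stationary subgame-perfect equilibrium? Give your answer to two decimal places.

In a stationary SPE each proposer offers the other exactly their discounted continuation value.
If the retailer keeps x when proposing and the supplier keeps y when proposing, then x = 50 − 0.45y and y = 50 − 0.66x.
Solving: x = 50(1 − 0.45) / (1 − 0.66·0.45) = 27.5 / 0.703 ≈ 39.1181.
The supplier gets 50 − 39.1181 ≈ 10.8819.

10.88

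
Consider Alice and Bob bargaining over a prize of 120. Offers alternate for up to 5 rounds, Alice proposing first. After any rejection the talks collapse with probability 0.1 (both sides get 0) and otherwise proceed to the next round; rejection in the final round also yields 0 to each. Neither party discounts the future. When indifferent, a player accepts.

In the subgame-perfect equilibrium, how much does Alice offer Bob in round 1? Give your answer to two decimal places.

By backward induction:
Round 5 (Alice proposes): Bob will accept anything ≥ 0, so Alice offers 0 and keeps 120.
Round 4 (Bob proposes): rejecting gives Alice an expected 0.9 × 120 = 108; Bob offers that and keeps 12.
Round 3 (Alice proposes): rejecting gives Bob an expected 0.9 × 12 = 10.8; Alice offers that and keeps 109.2.
Round 2 (Bob proposes): rejecting gives Alice an expected 0.9 × 109.2 = 98.28, so Bob offers 98.28, keeping 21.72.
Round 1 (Alice proposes): rejecting gives Bob an expected 0.9 × 21.72 = 19.548, so Alice offers 19.548, keeping 100.452.

19.55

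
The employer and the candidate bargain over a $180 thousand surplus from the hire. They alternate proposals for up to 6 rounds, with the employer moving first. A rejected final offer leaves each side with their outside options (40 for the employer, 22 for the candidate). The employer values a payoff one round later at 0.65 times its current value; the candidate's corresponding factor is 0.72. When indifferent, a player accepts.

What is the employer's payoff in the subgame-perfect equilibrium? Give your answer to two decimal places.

91.33

Round 6 (the candidate proposes): the employer gets 40 if talks fail, so the candidate offers 40 and keeps 140.
Round 5 (the employer proposes): the candidate can get 140 next round, worth 0.72 × 140 = 100.8 now, so the employer offers 100.8, keeping 79.2.
Round 4 (the candidate proposes): the employer can get 79.2 next round, worth 0.65 × 79.2 = 51.48 now, so the candidate offers 51.48, keeping 128.52.
Round 3 (the employer proposes): the candidate can get 128.52 next round, worth 0.72 × 128.52 = 92.5344 now. The employer offers 92.5344 and keeps 180 − 92.5344 = 87.4656.
Round 2 (the candidate proposes): the employer can get 87.4656 next round, worth 0.65 × 87.4656 = 56.85264 now, so the candidate offers 56.85264, keeping 123.14736.
Round 1 (the employer proposes): the candidate can get 123.14736 next round, worth 0.72 × 123.14736 = 88.6660992 now; the employer offers that and keeps 91.3339008.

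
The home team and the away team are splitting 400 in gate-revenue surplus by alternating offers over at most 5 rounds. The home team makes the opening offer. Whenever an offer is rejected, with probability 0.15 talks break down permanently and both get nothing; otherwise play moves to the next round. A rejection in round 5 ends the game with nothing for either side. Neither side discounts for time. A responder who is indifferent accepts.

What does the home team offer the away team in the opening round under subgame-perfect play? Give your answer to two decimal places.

Round 5 (the home team proposes): rejection yields 0 for the away team; the home team offers 0 and keeps 400.
Round 4 (the away team proposes): rejecting gives the home team an expected 0.85 × 400 = 340; the away team offers that and keeps 60.
Round 3 (the home team proposes): rejecting gives the away team an expected 0.85 × 60 = 51, so the home team offers 51, keeping 349.
Round 2 (the away team proposes): rejecting gives the home team an expected 0.85 × 349 = 296.65. The away team offers 296.65 and keeps 400 − 296.65 = 103.35.
Round 1 (the home team proposes): rejecting gives the away team an expected 0.85 × 103.35 = 87.8475; the home team offers that and keeps 312.1525.

87.85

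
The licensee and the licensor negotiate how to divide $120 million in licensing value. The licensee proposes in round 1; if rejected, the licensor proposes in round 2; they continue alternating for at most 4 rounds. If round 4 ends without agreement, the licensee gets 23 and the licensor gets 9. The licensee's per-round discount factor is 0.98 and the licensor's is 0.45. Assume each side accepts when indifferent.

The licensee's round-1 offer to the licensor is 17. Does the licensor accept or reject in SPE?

Round 4 (the licensor proposes): the licensee gets 23 if talks fail, so the licensor offers 23 and keeps 97.
Round 3 (the licensee proposes): the licensor can get 97 next round, worth 0.45 × 97 = 43.65 now, so the licensee offers 43.65, keeping 76.35.
Round 2 (the licensor proposes): the licensee can get 76.35 next round, worth 0.98 × 76.35 = 74.823 now; the licensor offers that and keeps 45.177.
So by rejecting in round 1, the licensor gets 45.177 next round, worth 0.45 × 45.177 = 20.32965 now.
Offer 17 < 20.32965, so the licensor rejects.

Reject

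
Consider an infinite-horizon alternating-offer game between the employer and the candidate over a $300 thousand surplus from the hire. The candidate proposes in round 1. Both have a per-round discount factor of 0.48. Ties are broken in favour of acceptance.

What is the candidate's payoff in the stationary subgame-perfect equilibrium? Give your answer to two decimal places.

202.70

Let x be the candidate's share when the candidate proposes and y be the employer's share when the employer proposes.
The employer accepts iff offered ≥ 0.48·y, so x = 300 − 0.48y. Symmetrically y = 300 − 0.48x.
Substituting: x = 300 − 0.48(300 − 0.48x), giving x(1 − 0.48·0.48) = 300(1 − 0.48).
So x = 300 × 0.52 / 0.7696 ≈ 202.7027, and the employer receives 300 − x ≈ 97.2973.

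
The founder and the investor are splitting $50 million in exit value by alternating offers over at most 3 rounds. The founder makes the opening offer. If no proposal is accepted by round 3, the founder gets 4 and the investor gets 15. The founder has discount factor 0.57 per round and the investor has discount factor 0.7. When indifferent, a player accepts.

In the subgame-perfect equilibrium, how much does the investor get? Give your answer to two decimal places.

21.04

Round 3 (the founder proposes): the investor gets 15 if talks fail, so the founder offers 15 and keeps 35.
Round 2 (the investor proposes): the founder can get 35 next round, worth 0.57 × 35 = 19.95 now; the investor offers that and keeps 30.05.
Round 1 (the founder proposes): the investor can get 30.05 next round, worth 0.7 × 30.05 = 21.035 now; the founder offers that and keeps 28.965.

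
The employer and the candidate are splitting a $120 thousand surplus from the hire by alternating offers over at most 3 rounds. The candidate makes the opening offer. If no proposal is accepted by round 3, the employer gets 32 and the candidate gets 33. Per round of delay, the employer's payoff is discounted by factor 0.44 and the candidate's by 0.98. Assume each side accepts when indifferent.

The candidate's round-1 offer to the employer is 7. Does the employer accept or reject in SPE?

Reject

Round 3 (the candidate proposes): the employer gets 32 if talks fail, so the candidate offers 32 and keeps 88.
Round 2 (the employer proposes): the candidate can get 88 next round, worth 0.98 × 88 = 86.24 now; the employer offers that and keeps 33.76.
So by rejecting in round 1, the employer gets 33.76 next round, worth 0.44 × 33.76 = 14.8544 now.
Offer 7 < 14.8544, so the employer rejects.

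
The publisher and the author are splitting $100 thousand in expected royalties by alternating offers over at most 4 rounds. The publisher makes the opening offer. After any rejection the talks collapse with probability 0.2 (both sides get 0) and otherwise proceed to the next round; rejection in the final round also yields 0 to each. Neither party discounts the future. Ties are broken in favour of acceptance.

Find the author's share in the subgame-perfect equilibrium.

By backward induction:
Round 4 (the author proposes): the publisher will accept anything ≥ 0, so the author offers 0 and keeps 100.
Round 3 (the publisher proposes): rejecting gives the author an expected 0.8 × 100 = 80, so the publisher offers 80, keeping 20.
Round 2 (the author proposes): rejecting gives the publisher an expected 0.8 × 20 = 16, so the author offers 16, keeping 84.
Round 1 (the publisher proposes): rejecting gives the author an expected 0.8 × 84 = 67.2; the publisher offers that and keeps 32.8.

67.2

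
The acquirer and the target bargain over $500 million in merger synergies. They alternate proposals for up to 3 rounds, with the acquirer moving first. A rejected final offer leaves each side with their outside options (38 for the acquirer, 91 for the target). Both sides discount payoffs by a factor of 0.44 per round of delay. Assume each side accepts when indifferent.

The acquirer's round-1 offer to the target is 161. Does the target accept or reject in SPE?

Accept

Round 3 (the acquirer proposes): the target gets 91 if talks fail, so the acquirer offers 91 and keeps 409.
Round 2 (the target proposes): the acquirer can get 409 next round, worth 0.44 × 409 = 179.96 now, so the target offers 179.96, keeping 320.04.
So by rejecting in round 1, the target gets 320.04 next round, worth 0.44 × 320.04 = 140.8176 now.
Offer 161 ≥ 140.8176, so the target accepts.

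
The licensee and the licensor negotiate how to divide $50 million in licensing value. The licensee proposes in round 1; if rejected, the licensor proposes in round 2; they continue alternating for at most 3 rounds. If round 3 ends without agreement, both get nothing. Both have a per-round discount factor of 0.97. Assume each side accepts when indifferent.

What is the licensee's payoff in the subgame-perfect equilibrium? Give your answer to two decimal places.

48.55

Round 3 (the licensee proposes): rejection yields 0 for the licensor; the licensee offers 0 and keeps 50.
Round 2 (the licensor proposes): the licensee can get 50 next round, worth 0.97 × 50 = 48.5 now. The licensor offers 48.5 and keeps 50 − 48.5 = 1.5.
Round 1 (the licensee proposes): the licensor can get 1.5 next round, worth 0.97 × 1.5 = 1.455 now, so the licensee offers 1.455, keeping 48.545.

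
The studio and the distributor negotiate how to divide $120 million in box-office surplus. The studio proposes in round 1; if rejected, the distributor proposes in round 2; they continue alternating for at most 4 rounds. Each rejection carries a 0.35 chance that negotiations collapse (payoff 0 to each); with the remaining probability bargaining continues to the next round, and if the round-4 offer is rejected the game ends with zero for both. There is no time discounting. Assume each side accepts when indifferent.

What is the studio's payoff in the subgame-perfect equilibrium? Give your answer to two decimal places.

59.75

Round 4 (the distributor proposes): the studio will accept anything ≥ 0, so the distributor offers 0 and keeps 120.
Round 3 (the studio proposes): rejecting gives the distributor an expected 0.65 × 120 = 78; the studio offers that and keeps 42.
Round 2 (the distributor proposes): rejecting gives the studio an expected 0.65 × 42 = 27.3. The distributor offers 27.3 and keeps 120 − 27.3 = 92.7.
Round 1 (the studio proposes): rejecting gives the distributor an expected 0.65 × 92.7 = 60.255, so the studio offers 60.255, keeping 59.745.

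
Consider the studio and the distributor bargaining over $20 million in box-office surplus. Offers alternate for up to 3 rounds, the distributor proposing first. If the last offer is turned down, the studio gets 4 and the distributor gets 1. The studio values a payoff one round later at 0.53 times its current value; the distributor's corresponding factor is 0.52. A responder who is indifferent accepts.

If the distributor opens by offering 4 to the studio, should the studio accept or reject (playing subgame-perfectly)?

Work out the studio's continuation value if the offer is rejected.
Round 3 (the distributor proposes): the studio gets 4 if talks fail, so the distributor offers 4 and keeps 16.
Round 2 (the studio proposes): the distributor can get 16 next round, worth 0.52 × 16 = 8.32 now, so the studio offers 8.32, keeping 11.68.
So by rejecting in round 1, the studio gets 11.68 next round, worth 0.53 × 11.68 = 6.1904 now.
Offer 4 < 6.1904, so the studio rejects.

Reject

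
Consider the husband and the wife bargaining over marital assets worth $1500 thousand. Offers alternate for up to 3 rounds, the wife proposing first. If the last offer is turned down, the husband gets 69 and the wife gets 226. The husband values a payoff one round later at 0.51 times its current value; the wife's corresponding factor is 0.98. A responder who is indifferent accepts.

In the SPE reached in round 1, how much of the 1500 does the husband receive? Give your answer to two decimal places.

49.79

Round 3 (the wife proposes): the husband gets 69 if talks fail, so the wife offers 69 and keeps 1431.
Round 2 (the husband proposes): the wife can get 1431 next round, worth 0.98 × 1431 = 1402.38 now, so the husband offers 1402.38, keeping 97.62.
Round 1 (the wife proposes): the husband can get 97.62 next round, worth 0.51 × 97.62 = 49.7862 now, so the wife offers 49.7862, keeping 1450.2138.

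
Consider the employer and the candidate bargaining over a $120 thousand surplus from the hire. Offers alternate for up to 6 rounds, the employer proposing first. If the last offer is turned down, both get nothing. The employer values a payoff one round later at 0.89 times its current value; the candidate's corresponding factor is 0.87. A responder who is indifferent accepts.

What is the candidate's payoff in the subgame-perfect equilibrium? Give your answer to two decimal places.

82.97

Round 6 (the candidate proposes): the employer will accept anything ≥ 0, so the candidate offers 0 and keeps 120.
Round 5 (the employer proposes): the candidate can get 120 next round, worth 0.87 × 120 = 104.4 now; the employer offers that and keeps 15.6.
Round 4 (the candidate proposes): the employer can get 15.6 next round, worth 0.89 × 15.6 = 13.884 now; the candidate offers that and keeps 106.116.
Round 3 (the employer proposes): the candidate can get 106.116 next round, worth 0.87 × 106.116 = 92.32092 now; the employer offers that and keeps 27.67908.
Round 2 (the candidate proposes): the employer can get 27.67908 next round, worth 0.89 × 27.67908 = 24.6343812 now, so the candidate offers 24.6343812, keeping 95.3656188.
Round 1 (the employer proposes): the candidate can get 95.3656188 next round, worth 0.87 × 95.3656188 = 82.968088356 now; the employer offers that and keeps 37.031911644.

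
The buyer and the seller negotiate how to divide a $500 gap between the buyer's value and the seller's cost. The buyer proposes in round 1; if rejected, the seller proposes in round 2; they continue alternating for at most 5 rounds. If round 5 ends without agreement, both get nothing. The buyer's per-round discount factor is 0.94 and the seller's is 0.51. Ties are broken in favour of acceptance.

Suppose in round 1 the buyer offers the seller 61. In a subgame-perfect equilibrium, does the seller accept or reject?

Accept

Work out the seller's continuation value if the offer is rejected.
Round 5 (the buyer proposes): the seller will accept anything ≥ 0, so the buyer offers 0 and keeps 500.
Round 4 (the seller proposes): the buyer can get 500 next round, worth 0.94 × 500 = 470 now. The seller offers 470 and keeps 500 − 470 = 30.
Round 3 (the buyer proposes): the seller can get 30 next round, worth 0.51 × 30 = 15.3 now, so the buyer offers 15.3, keeping 484.7.
Round 2 (the seller proposes): the buyer can get 484.7 next round, worth 0.94 × 484.7 = 455.618 now, so the seller offers 455.618, keeping 44.382.
So by rejecting in round 1, the seller gets 44.382 next round, worth 0.51 × 44.382 = 22.63482 now.
Offer 61 ≥ 22.63482, so the seller accepts.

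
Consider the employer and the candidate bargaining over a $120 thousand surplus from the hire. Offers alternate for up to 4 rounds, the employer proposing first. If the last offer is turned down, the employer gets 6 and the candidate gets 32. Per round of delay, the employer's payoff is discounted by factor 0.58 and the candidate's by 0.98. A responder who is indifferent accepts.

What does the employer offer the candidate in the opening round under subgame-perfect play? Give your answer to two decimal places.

Round 4 (the candidate proposes): the employer gets 6 if talks fail, so the candidate offers 6 and keeps 114.
Round 3 (the employer proposes): the candidate can get 114 next round, worth 0.98 × 114 = 111.72 now; the employer offers that and keeps 8.28.
Round 2 (the candidate proposes): the employer can get 8.28 next round, worth 0.58 × 8.28 = 4.8024 now, so the candidate offers 4.8024, keeping 115.1976.
Round 1 (the employer proposes): the candidate can get 115.1976 next round, worth 0.98 × 115.1976 = 112.893648 now. The employer offers 112.893648 and keeps 120 − 112.893648 = 7.106352.

112.89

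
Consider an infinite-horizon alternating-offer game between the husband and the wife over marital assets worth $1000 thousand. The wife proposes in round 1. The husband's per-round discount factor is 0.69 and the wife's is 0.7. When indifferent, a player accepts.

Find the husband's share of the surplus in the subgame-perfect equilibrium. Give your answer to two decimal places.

Let x be the wife's share when the wife proposes and y be the husband's share when the husband proposes.
The husband accepts iff offered ≥ 0.69·y, so x = 1000 − 0.69y. Symmetrically y = 1000 − 0.7x.
Substituting: x = 1000 − 0.69(1000 − 0.7x), giving x(1 − 0.7·0.69) = 1000(1 − 0.69).
So x = 1000 × 0.31 / 0.517 ≈ 599.6132, and the husband receives 1000 − x ≈ 400.3868.

400.39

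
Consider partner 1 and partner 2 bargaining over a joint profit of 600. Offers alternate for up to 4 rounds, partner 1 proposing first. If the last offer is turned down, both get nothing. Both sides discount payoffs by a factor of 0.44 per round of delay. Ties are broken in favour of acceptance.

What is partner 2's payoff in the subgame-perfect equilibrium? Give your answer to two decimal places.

Round 4 (partner 2 proposes): partner 1 will accept anything ≥ 0, so partner 2 offers 0 and keeps 600.
Round 3 (partner 1 proposes): partner 2 can get 600 next round, worth 0.44 × 600 = 264 now, so partner 1 offers 264, keeping 336.
Round 2 (partner 2 proposes): partner 1 can get 336 next round, worth 0.44 × 336 = 147.84 now; partner 2 offers that and keeps 452.16.
Round 1 (partner 1 proposes): partner 2 can get 452.16 next round, worth 0.44 × 452.16 = 198.9504 now, so partner 1 offers 198.9504, keeping 401.0496.

198.95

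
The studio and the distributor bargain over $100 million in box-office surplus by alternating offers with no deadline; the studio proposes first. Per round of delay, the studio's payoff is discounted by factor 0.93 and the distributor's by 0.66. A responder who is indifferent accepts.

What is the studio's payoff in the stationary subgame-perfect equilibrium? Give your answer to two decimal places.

Let x be the studio's share when the studio proposes and y be the distributor's share when the distributor proposes.
The distributor accepts iff offered ≥ 0.66·y, so x = 100 − 0.66y. Symmetrically y = 100 − 0.93x.
Substituting: x = 100 − 0.66(100 − 0.93x), giving x(1 − 0.93·0.66) = 100(1 − 0.66).
So x = 100 × 0.34 / 0.3862 ≈ 88.0373, and the distributor receives 100 − x ≈ 11.9627.

88.04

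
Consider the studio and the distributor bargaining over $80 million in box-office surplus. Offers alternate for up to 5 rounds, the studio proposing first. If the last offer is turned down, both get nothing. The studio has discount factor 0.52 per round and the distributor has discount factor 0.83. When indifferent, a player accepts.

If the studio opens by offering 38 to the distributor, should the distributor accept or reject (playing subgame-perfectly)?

Reject

Work out the distributor's continuation value if the offer is rejected.
Round 5 (the studio proposes): the distributor will accept anything ≥ 0, so the studio offers 0 and keeps 80.
Round 4 (the distributor proposes): the studio can get 80 next round, worth 0.52 × 80 = 41.6 now, so the distributor offers 41.6, keeping 38.4.
Round 3 (the studio proposes): the distributor can get 38.4 next round, worth 0.83 × 38.4 = 31.872 now, so the studio offers 31.872, keeping 48.128.
Round 2 (the distributor proposes): the studio can get 48.128 next round, worth 0.52 × 48.128 = 25.02656 now. The distributor offers 25.02656 and keeps 80 − 25.02656 = 54.97344.
So by rejecting in round 1, the distributor gets 54.97344 next round, worth 0.83 × 54.97344 = 45.6279552 now.
Offer 38 < 45.6279552, so the distributor rejects.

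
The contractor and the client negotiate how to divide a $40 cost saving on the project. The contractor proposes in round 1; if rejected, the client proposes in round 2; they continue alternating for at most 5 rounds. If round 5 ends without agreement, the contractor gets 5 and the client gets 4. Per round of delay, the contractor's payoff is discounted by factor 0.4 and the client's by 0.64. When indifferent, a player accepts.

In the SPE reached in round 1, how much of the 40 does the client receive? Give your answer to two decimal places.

19.55

Round 5 (the contractor proposes): the client gets 4 if talks fail, so the contractor offers 4 and keeps 36.
Round 4 (the client proposes): the contractor can get 36 next round, worth 0.4 × 36 = 14.4 now, so the client offers 14.4, keeping 25.6.
Round 3 (the contractor proposes): the client can get 25.6 next round, worth 0.64 × 25.6 = 16.384 now; the contractor offers that and keeps 23.616.
Round 2 (the client proposes): the contractor can get 23.616 next round, worth 0.4 × 23.616 = 9.4464 now; the client offers that and keeps 30.5536.
Round 1 (the contractor proposes): the client can get 30.5536 next round, worth 0.64 × 30.5536 = 19.554304 now, so the contractor offers 19.554304, keeping 20.445696.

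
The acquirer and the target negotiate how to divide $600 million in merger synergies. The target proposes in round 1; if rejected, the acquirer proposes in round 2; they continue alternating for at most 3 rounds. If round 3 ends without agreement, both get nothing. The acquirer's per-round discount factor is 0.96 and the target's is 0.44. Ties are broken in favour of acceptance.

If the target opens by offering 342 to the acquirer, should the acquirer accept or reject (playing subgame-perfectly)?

Work out the acquirer's continuation value if the offer is rejected.
Round 3 (the target proposes): rejection yields 0 for the acquirer; the target offers 0 and keeps 600.
Round 2 (the acquirer proposes): the target can get 600 next round, worth 0.44 × 600 = 264 now; the acquirer offers that and keeps 336.
So by rejecting in round 1, the acquirer gets 336 next round, worth 0.96 × 336 = 322.56 now.
Offer 342 ≥ 322.56, so the acquirer accepts.

Accept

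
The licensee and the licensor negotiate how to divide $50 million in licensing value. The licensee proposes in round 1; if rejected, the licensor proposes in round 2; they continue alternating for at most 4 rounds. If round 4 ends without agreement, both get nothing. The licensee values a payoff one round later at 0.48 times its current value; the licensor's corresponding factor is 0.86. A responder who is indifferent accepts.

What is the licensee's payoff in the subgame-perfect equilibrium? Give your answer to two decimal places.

Work backward from the last round.
Round 4 (the licensor proposes): rejection yields 0 for the licensee; the licensor offers 0 and keeps 50.
Round 3 (the licensee proposes): the licensor can get 50 next round, worth 0.86 × 50 = 43 now, so the licensee offers 43, keeping 7.
Round 2 (the licensor proposes): the licensee can get 7 next round, worth 0.48 × 7 = 3.36 now. The licensor offers 3.36 and keeps 50 − 3.36 = 46.64.
Round 1 (the licensee proposes): the licensor can get 46.64 next round, worth 0.86 × 46.64 = 40.1104 now. The licensee offers 40.1104 and keeps 50 − 40.1104 = 9.8896.

9.89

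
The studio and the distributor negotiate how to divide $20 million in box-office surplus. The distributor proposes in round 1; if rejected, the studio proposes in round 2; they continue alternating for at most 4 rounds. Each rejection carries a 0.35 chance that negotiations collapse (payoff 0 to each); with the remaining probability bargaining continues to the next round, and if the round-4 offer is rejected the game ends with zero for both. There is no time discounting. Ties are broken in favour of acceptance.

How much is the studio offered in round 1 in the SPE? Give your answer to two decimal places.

10.04

Round 4 (the studio proposes): rejection yields 0 for the distributor; the studio offers 0 and keeps 20.
Round 3 (the distributor proposes): rejecting gives the studio an expected 0.65 × 20 = 13, so the distributor offers 13, keeping 7.
Round 2 (the studio proposes): rejecting gives the distributor an expected 0.65 × 7 = 4.55; the studio offers that and keeps 15.45.
Round 1 (the distributor proposes): rejecting gives the studio an expected 0.65 × 15.45 = 10.0425. The distributor offers 10.0425 and keeps 20 − 10.0425 = 9.9575.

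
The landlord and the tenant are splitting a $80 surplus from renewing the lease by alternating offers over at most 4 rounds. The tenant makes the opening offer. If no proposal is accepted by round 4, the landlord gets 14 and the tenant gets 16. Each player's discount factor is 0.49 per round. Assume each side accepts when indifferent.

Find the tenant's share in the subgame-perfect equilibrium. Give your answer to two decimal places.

52.48

Round 4 (the landlord proposes): the tenant gets 16 if talks fail, so the landlord offers 16 and keeps 64.
Round 3 (the tenant proposes): the landlord can get 64 next round, worth 0.49 × 64 = 31.36 now, so the tenant offers 31.36, keeping 48.64.
Round 2 (the landlord proposes): the tenant can get 48.64 next round, worth 0.49 × 48.64 = 23.8336 now; the landlord offers that and keeps 56.1664.
Round 1 (the tenant proposes): the landlord can get 56.1664 next round, worth 0.49 × 56.1664 = 27.521536 now; the tenant offers that and keeps 52.478464.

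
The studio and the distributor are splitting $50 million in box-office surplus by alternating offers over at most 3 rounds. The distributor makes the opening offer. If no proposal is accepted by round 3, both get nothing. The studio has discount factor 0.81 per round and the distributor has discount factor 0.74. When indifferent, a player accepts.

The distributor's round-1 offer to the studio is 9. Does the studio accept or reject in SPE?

Round 3 (the distributor proposes): the studio will accept anything ≥ 0, so the distributor offers 0 and keeps 50.
Round 2 (the studio proposes): the distributor can get 50 next round, worth 0.74 × 50 = 37 now; the studio offers that and keeps 13.
So by rejecting in round 1, the studio gets 13 next round, worth 0.81 × 13 = 10.53 now.
Offer 9 < 10.53, so the studio rejects.

Reject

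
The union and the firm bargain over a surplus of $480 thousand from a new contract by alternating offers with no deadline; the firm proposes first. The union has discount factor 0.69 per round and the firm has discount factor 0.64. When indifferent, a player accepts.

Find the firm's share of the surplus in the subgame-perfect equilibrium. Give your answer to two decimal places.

When the firm proposes, the union accepts any offer worth at least 0.69 times what the union would get by proposing next round; and vice versa.
This gives x = 480 − 0.69y and y = 480 − 0.64x, where x and y are each side's share when it proposes.
Hence (1 − 0.69·0.64)x = 480(1 − 0.69), i.e. 0.5584·x = 148.8.
x ≈ 266.4756; the union's share is 480 − x ≈ 213.5244.

266.48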